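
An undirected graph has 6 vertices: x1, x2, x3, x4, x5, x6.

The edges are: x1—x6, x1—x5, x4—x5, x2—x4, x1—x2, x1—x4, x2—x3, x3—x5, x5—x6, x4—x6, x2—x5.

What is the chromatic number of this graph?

x1, x4, x5, x6 form a clique, so at least 4 colors are needed.
4 colors suffice: x1=4, x2=3, x3=2, x4=2, x5=1, x6=3. No two adjacent vertices share a color.

4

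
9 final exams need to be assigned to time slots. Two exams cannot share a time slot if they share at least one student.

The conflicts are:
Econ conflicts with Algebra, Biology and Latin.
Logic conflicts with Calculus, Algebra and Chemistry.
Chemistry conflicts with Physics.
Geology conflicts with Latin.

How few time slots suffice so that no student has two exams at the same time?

2

Chemistry and Physics conflict, so at least 2 time slots are needed.
2 time slots suffice: Econ=1, Logic=1, Calculus=2, Algebra=2, Chemistry=2, Geology=1, Biology=2, Latin=2, Physics=1. Every pair that conflicts lands in different time slots.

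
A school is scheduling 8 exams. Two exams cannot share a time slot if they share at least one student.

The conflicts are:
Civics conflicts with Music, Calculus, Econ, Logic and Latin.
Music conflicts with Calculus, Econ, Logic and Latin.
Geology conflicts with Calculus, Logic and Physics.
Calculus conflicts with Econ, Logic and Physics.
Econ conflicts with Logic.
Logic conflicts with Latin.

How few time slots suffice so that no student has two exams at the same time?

5

Civics, Music, Calculus, Econ, Logic all conflict with each other, so at least 5 time slots are needed.
5 time slots suffice: Civics=4, Music=3, Geology=3, Calculus=2, Econ=5, Logic=1, Latin=2, Physics=1. Each listed conflict is separated.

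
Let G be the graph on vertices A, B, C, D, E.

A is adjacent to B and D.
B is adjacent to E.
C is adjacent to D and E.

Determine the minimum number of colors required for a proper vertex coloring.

The cycle C-E-B-A-D-C has odd length 5, so it cannot be 2-colored; at least 3 colors are needed.
3 colors suffice: color 1 → {B, C}; color 2 → {A, E}; color 3 → {D}. No two adjacent vertices share a color.

3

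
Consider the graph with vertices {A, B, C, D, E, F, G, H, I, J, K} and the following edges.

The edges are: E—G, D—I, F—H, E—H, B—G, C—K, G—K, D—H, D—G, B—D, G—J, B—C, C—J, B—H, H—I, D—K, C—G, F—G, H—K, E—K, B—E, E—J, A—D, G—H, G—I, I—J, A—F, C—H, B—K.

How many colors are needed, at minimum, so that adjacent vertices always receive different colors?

5

B, E, G, H, K form a clique, so at least 5 colors are needed.
One proper 5-coloring: A=red, B=yellow, C=purple, D=purple, E=purple, F=green, G=red, H=blue, I=green, J=blue, K=green. Every edge joins two different colors.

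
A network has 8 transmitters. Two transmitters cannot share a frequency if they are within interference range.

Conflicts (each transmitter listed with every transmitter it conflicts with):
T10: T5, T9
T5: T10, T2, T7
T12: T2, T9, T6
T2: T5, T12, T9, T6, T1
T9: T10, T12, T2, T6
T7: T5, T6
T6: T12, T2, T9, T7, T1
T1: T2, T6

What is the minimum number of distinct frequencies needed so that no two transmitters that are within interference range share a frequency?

4

T12, T2, T9, T6 all conflict with each other, so at least 4 frequencies are needed.
4 frequencies suffice: frequency 1 → {T5, T6}; frequency 2 → {T10, T2, T7}; frequency 3 → {T9, T1}; frequency 4 → {T12}. No two conflicting transmitters share a frequency.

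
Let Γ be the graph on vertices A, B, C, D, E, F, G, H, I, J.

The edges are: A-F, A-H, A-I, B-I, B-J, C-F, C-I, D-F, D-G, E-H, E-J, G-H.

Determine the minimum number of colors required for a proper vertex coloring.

The cycle F-A-H-G-D-F has odd length 5, so it cannot be 2-colored; at least 3 colors are needed.
3 colors suffice: color 1 → {F, H, I, J}; color 2 → {A, B, C, E, G}; color 3 → {D}. Every edge joins two different colors.

3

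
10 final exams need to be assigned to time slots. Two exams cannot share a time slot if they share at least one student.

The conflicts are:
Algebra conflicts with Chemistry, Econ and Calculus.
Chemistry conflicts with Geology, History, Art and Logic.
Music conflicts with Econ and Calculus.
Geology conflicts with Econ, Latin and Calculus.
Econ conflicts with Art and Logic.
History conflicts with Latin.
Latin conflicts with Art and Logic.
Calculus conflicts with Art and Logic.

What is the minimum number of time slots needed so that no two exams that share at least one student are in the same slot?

Algebra and Calculus conflict, so at least 2 time slots are needed.
A valid assignment using 2 time slots: Algebra=2, Chemistry=1, Music=2, Geology=2, Econ=1, History=2, Latin=1, Calculus=1, Art=2, Logic=2. Each listed conflict is separated.

2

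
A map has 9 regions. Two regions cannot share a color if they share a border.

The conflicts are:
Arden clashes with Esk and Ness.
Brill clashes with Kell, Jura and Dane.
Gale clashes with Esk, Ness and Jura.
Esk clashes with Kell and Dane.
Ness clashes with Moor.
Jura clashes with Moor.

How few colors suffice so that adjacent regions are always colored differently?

3

The cycle Brill-Jura-Gale-Esk-Kell-Brill has odd length 5, so it cannot be 2-colored; at least 3 colors are needed.
3 colors suffice: Arden=2, Brill=1, Gale=2, Esk=1, Kell=2, Ness=1, Jura=3, Dane=2, Moor=2. Each listed conflict is separated.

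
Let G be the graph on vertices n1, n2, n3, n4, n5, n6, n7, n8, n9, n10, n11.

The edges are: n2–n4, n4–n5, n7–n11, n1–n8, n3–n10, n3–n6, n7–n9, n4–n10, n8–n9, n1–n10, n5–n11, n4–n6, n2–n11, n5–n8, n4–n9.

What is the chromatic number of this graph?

The cycle n11-n2-n4-n9-n7-n11 has odd length 5, so it cannot be 2-colored; at least 3 colors are needed.
One proper 3-coloring: n1=3, n2=2, n3=1, n4=1, n5=2, n6=2, n7=3, n8=1, n9=2, n10=2, n11=1. No two adjacent vertices share a color.

3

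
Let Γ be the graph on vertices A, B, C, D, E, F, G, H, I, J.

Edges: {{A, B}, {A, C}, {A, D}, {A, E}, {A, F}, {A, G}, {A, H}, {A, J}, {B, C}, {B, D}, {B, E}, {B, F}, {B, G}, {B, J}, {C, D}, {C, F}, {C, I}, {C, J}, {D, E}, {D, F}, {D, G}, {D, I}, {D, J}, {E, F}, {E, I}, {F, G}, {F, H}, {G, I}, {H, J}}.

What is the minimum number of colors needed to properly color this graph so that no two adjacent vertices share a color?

5

A, B, C, D, F are mutually adjacent (a clique of size 5), so at least 5 colors are needed.
A valid assignment using 5 colors: A=red, B=yellow, C=purple, D=blue, E=purple, F=green, G=purple, H=blue, I=red, J=green. No two adjacent vertices share a color.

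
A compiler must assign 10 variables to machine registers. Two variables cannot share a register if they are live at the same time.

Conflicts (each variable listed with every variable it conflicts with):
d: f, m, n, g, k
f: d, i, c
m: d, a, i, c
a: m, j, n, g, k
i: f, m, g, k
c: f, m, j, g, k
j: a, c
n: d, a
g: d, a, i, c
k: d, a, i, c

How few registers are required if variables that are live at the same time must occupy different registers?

2

m and c conflict, so at least 2 registers are needed.
A valid assignment using 2 registers: d=1, f=2, m=2, a=1, i=1, c=1, j=2, n=2, g=2, k=2. No two conflicting variables share a register.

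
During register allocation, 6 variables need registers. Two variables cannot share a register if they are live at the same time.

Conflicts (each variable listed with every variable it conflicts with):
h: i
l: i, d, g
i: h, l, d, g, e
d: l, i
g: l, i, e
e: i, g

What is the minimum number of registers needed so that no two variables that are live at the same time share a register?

l, i, g all conflict with each other, so at least 3 registers are needed.
A valid assignment using 3 registers: h=2, l=2, i=1, d=3, g=3, e=2. No two conflicting variables share a register.

3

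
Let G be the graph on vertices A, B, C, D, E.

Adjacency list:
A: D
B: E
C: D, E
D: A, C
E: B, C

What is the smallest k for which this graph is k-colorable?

2

B and E are adjacent, so at least 2 colors are needed.
2 colors suffice: A=red, B=red, C=red, D=blue, E=blue. No two adjacent vertices share a color.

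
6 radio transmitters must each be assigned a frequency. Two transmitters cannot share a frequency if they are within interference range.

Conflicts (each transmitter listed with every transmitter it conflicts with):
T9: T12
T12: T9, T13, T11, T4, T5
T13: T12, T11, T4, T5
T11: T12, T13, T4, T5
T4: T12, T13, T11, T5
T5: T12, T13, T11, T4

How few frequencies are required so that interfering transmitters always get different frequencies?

5

T12, T13, T11, T4, T5 are mutually in conflict, so at least 5 frequencies are needed.
5 frequencies suffice: T9=2, T12=1, T13=2, T11=3, T4=4, T5=5. Every pair that conflicts lands in different frequencies.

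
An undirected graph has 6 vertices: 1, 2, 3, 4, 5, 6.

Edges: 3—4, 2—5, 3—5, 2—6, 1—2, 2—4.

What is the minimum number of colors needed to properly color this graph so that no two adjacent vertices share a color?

2

2 and 4 are adjacent, so at least 2 colors are needed.
2 colors suffice: 1=b, 2=a, 3=a, 4=b, 5=b, 6=b. Each edge has distinct colors on its endpoints.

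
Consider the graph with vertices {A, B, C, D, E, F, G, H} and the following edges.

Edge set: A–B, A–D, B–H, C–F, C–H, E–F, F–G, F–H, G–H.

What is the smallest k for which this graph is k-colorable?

C, F, H form a triangle, so at least 3 colors are needed.
One proper 3-coloring: A=red, B=blue, C=green, D=blue, E=red, F=blue, G=green, H=red. Each edge has distinct colors on its endpoints.

3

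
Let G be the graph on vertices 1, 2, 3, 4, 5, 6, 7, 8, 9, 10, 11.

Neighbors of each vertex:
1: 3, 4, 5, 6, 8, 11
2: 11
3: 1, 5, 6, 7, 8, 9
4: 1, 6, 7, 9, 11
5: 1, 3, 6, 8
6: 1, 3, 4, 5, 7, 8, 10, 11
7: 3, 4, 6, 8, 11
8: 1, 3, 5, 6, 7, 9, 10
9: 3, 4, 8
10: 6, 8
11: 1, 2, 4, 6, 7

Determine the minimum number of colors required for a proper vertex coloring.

5

1, 3, 5, 6, 8 are pairwise adjacent (a clique of size 5), so at least 5 colors are needed.
One proper 5-coloring: 1=yellow, 2=red, 3=green, 4=green, 5=purple, 6=red, 7=yellow, 8=blue, 9=red, 10=green, 11=blue. Each edge has distinct colors on its endpoints.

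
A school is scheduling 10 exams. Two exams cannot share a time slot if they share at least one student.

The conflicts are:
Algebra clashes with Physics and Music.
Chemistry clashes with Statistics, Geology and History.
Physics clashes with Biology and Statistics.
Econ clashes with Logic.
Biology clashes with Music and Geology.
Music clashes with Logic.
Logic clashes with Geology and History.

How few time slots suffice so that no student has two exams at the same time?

3

The cycle Physics-Statistics-Chemistry-Geology-Biology-Physics has odd length 5, so it cannot be 2-colored; at least 3 time slots are needed.
Using 3 time slots: Algebra=3, Chemistry=1, Physics=1, Econ=2, Biology=3, Music=2, Statistics=2, Logic=1, Geology=2, History=2. Every pair that conflicts lands in different time slots.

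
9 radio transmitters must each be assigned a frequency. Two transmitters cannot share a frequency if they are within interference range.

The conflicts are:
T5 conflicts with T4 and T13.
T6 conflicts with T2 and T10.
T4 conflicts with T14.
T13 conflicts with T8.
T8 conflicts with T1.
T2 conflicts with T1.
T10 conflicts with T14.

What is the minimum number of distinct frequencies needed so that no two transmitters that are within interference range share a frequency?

3

The cycle T10-T14-T4-T5-T13-T8-T1-T2-T6-T10 has odd length 9, so it cannot be 2-colored; at least 3 frequencies are needed.
A valid assignment using 3 frequencies: T5=2, T6=1, T4=1, T13=1, T8=2, T2=2, T10=3, T1=1, T14=2. Each listed conflict is separated.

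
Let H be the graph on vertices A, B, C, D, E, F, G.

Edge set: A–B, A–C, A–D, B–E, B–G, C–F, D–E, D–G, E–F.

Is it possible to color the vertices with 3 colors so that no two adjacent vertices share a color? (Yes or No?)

Yes

The chromatic number is 3. The cycle C-A-D-E-F-C has odd length 5, so it cannot be 2-colored; at least 3 colors are needed.
3 colors suffice: color 1 → {B, C, D}; color 2 → {A, E, G}; color 3 → {F}.
That is already a proper 3-coloring.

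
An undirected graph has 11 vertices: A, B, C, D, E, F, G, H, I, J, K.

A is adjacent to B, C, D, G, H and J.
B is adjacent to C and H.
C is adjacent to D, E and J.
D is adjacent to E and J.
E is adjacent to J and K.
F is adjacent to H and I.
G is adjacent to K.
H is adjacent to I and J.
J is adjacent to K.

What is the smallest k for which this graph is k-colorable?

C, D, E, J are mutually adjacent (a clique of size 4), so at least 4 colors are needed.
4 colors suffice: color 1 → {A, E, I}; color 2 → {B, F, G, J}; color 3 → {C, H, K}; color 4 → {D}. Each edge has distinct colors on its endpoints.

4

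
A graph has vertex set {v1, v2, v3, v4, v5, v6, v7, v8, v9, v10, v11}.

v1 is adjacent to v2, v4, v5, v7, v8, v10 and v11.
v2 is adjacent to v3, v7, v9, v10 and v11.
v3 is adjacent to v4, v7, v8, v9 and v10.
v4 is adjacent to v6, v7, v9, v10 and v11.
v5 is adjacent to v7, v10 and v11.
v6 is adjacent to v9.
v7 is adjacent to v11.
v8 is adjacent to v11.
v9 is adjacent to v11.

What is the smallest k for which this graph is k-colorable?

v1, v5, v7, v11 form a clique, so at least 4 colors are needed.
4 colors suffice: v1=blue, v2=green, v3=red, v4=green, v5=green, v6=red, v7=yellow, v8=green, v9=blue, v10=yellow, v11=red. Each edge has distinct colors on its endpoints.

4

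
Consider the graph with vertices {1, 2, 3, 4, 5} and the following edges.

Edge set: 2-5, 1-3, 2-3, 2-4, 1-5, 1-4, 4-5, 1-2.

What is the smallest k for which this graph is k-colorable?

4

1, 2, 4, 5 form a clique, so at least 4 colors are needed.
4 colors suffice: color red → {2}; color blue → {1}; color green → {3, 5}; color yellow → {4}. Each edge has distinct colors on its endpoints.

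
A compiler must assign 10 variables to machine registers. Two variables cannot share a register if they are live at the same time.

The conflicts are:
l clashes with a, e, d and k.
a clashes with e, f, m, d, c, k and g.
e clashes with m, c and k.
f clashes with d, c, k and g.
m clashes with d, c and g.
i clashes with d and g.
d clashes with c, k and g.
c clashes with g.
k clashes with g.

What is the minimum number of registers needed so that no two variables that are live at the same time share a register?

a, f, d, k, g are mutually in conflict, so at least 5 registers are needed.
5 registers suffice: l=3, a=2, e=1, f=5, m=5, i=2, d=1, c=4, k=4, g=3. No two conflicting variables share a register.

5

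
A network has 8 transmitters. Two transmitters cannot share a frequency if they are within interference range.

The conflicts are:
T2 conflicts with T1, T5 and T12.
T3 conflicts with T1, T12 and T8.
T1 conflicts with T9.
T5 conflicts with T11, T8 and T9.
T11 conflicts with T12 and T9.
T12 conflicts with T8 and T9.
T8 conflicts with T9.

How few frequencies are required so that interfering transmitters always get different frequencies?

T3, T12, T8 are mutually in conflict, so at least 3 frequencies are needed.
3 frequencies suffice: frequency 1 → {T2, T3, T9}; frequency 2 → {T1, T5, T12}; frequency 3 → {T11, T8}. Each listed conflict is separated.

3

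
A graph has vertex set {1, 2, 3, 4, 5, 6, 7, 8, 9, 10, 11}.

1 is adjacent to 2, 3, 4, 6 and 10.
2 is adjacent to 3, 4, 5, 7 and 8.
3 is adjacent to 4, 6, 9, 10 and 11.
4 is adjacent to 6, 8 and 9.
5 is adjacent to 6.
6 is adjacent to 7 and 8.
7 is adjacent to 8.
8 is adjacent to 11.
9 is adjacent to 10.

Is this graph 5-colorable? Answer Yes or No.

Yes

The chromatic number is 4. 1, 3, 4, 6 form a clique, so at least 4 colors are needed.
4 colors suffice: color a → {3, 5, 8}; color b → {2, 6, 9, 11}; color c → {4, 7, 10}; color d → {1}.
Since 5 ≥ 4, a proper 5-coloring certainly exists.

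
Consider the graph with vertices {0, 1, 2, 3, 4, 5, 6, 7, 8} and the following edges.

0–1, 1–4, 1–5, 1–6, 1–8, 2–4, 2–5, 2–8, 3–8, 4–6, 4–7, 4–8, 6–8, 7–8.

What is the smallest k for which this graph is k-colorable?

4

1, 4, 6, 8 form a clique, so at least 4 colors are needed.
4 colors suffice: color a → {0, 5, 8}; color b → {1, 2, 3, 7}; color c → {4}; color d → {6}. Each edge has distinct colors on its endpoints.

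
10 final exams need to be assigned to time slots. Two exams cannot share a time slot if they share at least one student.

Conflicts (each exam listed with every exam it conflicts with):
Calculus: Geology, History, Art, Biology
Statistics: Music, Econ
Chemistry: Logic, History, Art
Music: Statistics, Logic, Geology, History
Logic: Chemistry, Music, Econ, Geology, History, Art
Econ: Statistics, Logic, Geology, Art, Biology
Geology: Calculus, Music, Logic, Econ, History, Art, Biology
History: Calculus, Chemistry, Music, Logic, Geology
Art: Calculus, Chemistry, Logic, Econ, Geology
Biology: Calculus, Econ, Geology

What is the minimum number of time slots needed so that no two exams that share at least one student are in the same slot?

Music, Logic, Geology, History all conflict with each other, so at least 4 time slots are needed.
4 time slots suffice: Calculus=2, Statistics=1, Chemistry=1, Music=4, Logic=2, Econ=4, Geology=1, History=3, Art=3, Biology=3. Every pair that conflicts lands in different time slots.

4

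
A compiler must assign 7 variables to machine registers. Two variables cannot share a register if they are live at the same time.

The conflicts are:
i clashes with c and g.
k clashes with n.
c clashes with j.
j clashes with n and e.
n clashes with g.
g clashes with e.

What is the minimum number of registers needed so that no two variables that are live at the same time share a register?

3

The cycle c-j-n-g-i-c has odd length 5, so it cannot be 2-colored; at least 3 registers are needed.
3 registers suffice: register 1 → {k, j, g}; register 2 → {i, n, e}; register 3 → {c}. Every pair that conflicts lands in different registers.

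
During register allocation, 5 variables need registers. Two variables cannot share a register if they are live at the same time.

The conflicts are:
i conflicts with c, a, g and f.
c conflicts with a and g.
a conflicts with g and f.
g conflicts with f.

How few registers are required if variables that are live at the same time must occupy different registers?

4

i, a, g, f pairwise conflict, so at least 4 registers are needed.
4 registers suffice: register 1 → {g}; register 2 → {a}; register 3 → {i}; register 4 → {c, f}. No two conflicting variables share a register.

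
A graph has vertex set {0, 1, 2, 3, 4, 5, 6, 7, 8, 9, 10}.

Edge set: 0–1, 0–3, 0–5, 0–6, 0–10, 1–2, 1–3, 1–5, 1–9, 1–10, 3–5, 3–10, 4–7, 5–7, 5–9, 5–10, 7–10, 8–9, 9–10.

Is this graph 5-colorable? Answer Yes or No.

The chromatic number is 5. 0, 1, 3, 5, 10 are pairwise adjacent (a clique of size 5), so at least 5 colors are needed.
5 colors suffice: color a → {1, 6, 7, 8}; color b → {2, 4, 10}; color c → {5}; color d → {0, 9}; color e → {3}.
That is already a proper 5-coloring.

Yes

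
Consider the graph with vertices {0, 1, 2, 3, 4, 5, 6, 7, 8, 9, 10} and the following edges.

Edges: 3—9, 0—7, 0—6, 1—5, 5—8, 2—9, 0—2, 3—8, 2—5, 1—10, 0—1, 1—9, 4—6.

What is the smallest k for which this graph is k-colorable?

The cycle 3-9-2-5-8-3 has odd length 5, so it cannot be 2-colored; at least 3 colors are needed.
One proper 3-coloring: 0=a, 1=b, 2=b, 3=b, 4=a, 5=a, 6=b, 7=b, 8=c, 9=a, 10=a. Each edge has distinct colors on its endpoints.

3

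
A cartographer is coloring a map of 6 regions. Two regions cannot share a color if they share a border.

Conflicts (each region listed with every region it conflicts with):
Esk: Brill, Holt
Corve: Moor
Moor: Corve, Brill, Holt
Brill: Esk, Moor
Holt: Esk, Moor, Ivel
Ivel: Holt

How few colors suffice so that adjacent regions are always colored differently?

Moor and Holt conflict, so at least 2 colors are needed.
2 colors suffice: Esk=1, Corve=2, Moor=1, Brill=2, Holt=2, Ivel=1. Every pair that conflicts lands in different colors.

2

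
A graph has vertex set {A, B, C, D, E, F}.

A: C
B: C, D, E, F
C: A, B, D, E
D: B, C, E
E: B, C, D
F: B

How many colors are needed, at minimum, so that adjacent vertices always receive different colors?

B, C, D, E are mutually adjacent (a clique of size 4), so at least 4 colors are needed.
4 colors suffice: A=red, B=red, C=blue, D=green, E=yellow, F=blue. No two adjacent vertices share a color.

4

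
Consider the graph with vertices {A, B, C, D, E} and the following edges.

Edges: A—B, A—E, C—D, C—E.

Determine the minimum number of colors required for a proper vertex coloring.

A and E are adjacent, so at least 2 colors are needed.
A valid assignment using 2 colors: A=red, B=blue, C=red, D=blue, E=blue. Each edge has distinct colors on its endpoints.

2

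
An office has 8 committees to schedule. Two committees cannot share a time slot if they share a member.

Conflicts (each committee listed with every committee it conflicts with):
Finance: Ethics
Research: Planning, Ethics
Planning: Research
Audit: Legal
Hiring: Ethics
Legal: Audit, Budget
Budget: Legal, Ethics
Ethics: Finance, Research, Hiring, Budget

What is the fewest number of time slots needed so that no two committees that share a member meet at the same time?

Research and Planning conflict, so at least 2 time slots are needed.
Using 2 time slots: Finance=2, Research=2, Planning=1, Audit=2, Hiring=2, Legal=1, Budget=2, Ethics=1. No two conflicting committees share a time slot.

2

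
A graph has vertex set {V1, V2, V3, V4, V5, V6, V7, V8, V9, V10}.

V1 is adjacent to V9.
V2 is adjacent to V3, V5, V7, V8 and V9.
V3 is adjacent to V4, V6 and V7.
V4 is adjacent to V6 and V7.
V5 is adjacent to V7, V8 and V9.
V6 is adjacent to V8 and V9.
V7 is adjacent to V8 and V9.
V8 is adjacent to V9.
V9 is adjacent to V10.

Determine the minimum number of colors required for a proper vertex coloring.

5

V2, V5, V7, V8, V9 are pairwise adjacent (a clique of size 5), so at least 5 colors are needed.
5 colors suffice: color R → {V3, V9}; color B → {V1, V6, V7, V10}; color G → {V2, V4}; color Y → {V8}; color P → {V5}. Each edge has distinct colors on its endpoints.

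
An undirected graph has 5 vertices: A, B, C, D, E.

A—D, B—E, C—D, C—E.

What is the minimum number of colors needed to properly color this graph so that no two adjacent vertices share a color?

B and E are adjacent, so at least 2 colors are needed.
2 colors suffice: color 1 → {D, E}; color 2 → {A, B, C}. Every edge joins two different colors.

2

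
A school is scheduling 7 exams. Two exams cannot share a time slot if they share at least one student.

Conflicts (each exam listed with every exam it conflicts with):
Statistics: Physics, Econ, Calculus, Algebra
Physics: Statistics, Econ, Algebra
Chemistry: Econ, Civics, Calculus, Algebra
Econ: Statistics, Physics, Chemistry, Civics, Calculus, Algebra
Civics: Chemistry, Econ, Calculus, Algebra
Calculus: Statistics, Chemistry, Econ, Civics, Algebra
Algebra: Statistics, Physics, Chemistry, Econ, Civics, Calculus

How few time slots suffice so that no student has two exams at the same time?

Chemistry, Econ, Civics, Calculus, Algebra all conflict with each other, so at least 5 time slots are needed.
5 time slots suffice: Statistics=4, Physics=3, Chemistry=5, Econ=1, Civics=4, Calculus=3, Algebra=2. No two conflicting exams share a time slot.

5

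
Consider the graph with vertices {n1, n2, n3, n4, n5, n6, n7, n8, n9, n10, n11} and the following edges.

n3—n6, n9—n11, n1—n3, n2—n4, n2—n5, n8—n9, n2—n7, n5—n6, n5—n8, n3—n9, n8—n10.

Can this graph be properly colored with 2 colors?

No

The cycle n9-n3-n6-n5-n8-n9 has odd length 5, so it cannot be 2-colored; at least 3 colors are needed.
So 2 colors are not enough.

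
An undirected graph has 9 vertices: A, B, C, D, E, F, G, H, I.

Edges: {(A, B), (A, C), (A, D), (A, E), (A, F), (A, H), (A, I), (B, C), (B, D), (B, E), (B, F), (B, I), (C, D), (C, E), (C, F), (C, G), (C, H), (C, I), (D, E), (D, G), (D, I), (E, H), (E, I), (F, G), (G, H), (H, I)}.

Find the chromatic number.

A, B, C, D, E, I form a clique, so at least 6 colors are needed.
6 colors suffice: color 1 → {C}; color 2 → {A, G}; color 3 → {E, F}; color 4 → {D, H}; color 5 → {B}; color 6 → {I}. No two adjacent vertices share a color.

6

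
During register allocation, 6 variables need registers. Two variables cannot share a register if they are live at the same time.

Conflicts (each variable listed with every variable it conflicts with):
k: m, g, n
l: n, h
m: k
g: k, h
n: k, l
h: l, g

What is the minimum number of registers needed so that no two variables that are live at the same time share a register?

3

The cycle h-g-k-n-l-h has odd length 5, so it cannot be 2-colored; at least 3 registers are needed.
3 registers suffice: register 1 → {k, l}; register 2 → {m, g, n}; register 3 → {h}. No two conflicting variables share a register.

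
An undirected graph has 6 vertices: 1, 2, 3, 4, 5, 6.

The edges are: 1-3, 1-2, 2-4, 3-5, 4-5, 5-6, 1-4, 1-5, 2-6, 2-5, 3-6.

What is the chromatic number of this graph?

4

1, 2, 4, 5 are mutually adjacent (a clique of size 4), so at least 4 colors are needed.
4 colors suffice: color a → {5}; color b → {2, 3}; color c → {1, 6}; color d → {4}. Each edge has distinct colors on its endpoints.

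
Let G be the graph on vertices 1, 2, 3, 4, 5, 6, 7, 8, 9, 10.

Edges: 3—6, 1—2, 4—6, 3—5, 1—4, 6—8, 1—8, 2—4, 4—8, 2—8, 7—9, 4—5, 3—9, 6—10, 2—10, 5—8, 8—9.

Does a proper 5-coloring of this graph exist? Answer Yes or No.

Yes

The chromatic number is 4. 1, 2, 4, 8 form a clique, so at least 4 colors are needed.
4 colors suffice: color a → {3, 7, 8, 10}; color b → {4, 9}; color c → {2, 5, 6}; color d → {1}.
Since 5 ≥ 4, a proper 5-coloring certainly exists.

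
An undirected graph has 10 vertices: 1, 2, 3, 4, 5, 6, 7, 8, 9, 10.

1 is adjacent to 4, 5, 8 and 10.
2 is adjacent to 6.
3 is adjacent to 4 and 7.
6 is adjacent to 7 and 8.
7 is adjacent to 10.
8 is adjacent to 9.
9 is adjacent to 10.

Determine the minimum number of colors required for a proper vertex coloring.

The cycle 10-1-4-3-7-10 has odd length 5, so it cannot be 2-colored; at least 3 colors are needed.
One proper 3-coloring: 1=red, 2=red, 3=green, 4=blue, 5=blue, 6=green, 7=red, 8=blue, 9=red, 10=blue. Each edge has distinct colors on its endpoints.

3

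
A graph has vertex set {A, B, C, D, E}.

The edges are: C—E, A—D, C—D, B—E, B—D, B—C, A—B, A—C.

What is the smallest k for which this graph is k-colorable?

4

A, B, C, D are pairwise adjacent (a clique of size 4), so at least 4 colors are needed.
4 colors suffice: color 1 → {B}; color 2 → {C}; color 3 → {D, E}; color 4 → {A}. Each edge has distinct colors on its endpoints.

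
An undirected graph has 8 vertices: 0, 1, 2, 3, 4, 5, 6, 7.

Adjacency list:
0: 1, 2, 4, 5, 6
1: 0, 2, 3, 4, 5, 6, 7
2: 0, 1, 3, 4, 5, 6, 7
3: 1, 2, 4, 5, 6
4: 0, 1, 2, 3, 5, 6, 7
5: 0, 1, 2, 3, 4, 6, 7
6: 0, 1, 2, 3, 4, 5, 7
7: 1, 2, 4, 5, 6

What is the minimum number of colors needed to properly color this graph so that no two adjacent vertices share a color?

6

1, 2, 4, 5, 6, 7 are pairwise adjacent (a clique of size 6), so at least 6 colors are needed.
6 colors suffice: color a → {4}; color b → {1}; color c → {2}; color d → {6}; color e → {5}; color f → {0, 3, 7}. Every edge joins two different colors.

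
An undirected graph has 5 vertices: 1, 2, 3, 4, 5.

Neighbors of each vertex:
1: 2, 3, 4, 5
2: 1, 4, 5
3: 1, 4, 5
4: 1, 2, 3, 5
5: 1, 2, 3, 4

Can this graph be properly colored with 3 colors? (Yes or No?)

No

1, 3, 4, 5 are mutually adjacent (a clique of size 4), so at least 4 colors are needed.
So 3 colors are not enough.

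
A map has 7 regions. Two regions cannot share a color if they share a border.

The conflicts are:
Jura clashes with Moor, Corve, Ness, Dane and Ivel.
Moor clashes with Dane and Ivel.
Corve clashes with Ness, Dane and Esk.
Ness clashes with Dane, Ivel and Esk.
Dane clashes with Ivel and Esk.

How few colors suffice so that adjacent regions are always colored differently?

4

Jura, Moor, Dane, Ivel are mutually in conflict, so at least 4 colors are needed.
4 colors suffice: Jura=2, Moor=3, Corve=4, Ness=3, Dane=1, Ivel=4, Esk=2. Every pair that conflicts lands in different colors.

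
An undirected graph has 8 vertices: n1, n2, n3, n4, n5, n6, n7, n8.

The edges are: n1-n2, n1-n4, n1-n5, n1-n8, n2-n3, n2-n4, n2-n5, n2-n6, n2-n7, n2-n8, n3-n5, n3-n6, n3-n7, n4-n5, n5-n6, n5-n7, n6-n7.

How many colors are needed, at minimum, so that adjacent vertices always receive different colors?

n2, n3, n5, n6, n7 are pairwise adjacent (a clique of size 5), so at least 5 colors are needed.
5 colors suffice: n1=3, n2=1, n3=3, n4=4, n5=2, n6=5, n7=4, n8=2. Each edge has distinct colors on its endpoints.

5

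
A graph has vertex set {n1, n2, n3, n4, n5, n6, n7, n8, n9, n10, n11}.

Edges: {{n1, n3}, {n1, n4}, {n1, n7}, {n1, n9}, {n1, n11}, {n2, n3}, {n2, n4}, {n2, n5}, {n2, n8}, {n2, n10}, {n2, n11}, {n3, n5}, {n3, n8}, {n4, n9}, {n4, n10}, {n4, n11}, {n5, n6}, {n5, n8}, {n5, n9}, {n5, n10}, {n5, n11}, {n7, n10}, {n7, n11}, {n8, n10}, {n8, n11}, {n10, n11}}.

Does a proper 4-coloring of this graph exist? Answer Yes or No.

n2, n5, n8, n10, n11 form a clique, so at least 5 colors are needed.
So 4 colors are not enough.

No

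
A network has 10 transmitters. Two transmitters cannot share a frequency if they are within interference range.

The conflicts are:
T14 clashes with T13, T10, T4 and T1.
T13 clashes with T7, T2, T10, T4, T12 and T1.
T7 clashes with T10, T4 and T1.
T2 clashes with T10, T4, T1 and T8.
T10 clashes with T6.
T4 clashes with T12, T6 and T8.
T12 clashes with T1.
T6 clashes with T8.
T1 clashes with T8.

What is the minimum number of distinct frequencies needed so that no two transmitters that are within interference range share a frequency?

3

T2, T1, T8 all conflict with each other, so at least 3 frequencies are needed.
3 frequencies suffice: frequency 1 → {T10, T4, T1}; frequency 2 → {T13, T8}; frequency 3 → {T14, T7, T2, T12, T6}. Each listed conflict is separated.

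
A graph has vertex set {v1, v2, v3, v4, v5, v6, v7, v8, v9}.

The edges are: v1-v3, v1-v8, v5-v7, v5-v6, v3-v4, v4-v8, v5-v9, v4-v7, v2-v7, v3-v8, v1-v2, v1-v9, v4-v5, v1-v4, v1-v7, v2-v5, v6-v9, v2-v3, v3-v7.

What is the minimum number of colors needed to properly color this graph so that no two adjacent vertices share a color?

4

v1, v3, v4, v7 form a clique, so at least 4 colors are needed.
4 colors suffice: color 1 → {v1, v5}; color 2 → {v2, v4, v9}; color 3 → {v3, v6}; color 4 → {v7, v8}. Each edge has distinct colors on its endpoints.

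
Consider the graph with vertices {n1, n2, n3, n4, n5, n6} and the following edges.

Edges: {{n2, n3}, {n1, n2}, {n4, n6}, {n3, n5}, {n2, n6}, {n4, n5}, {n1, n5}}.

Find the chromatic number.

The cycle n6-n2-n1-n5-n4-n6 has odd length 5, so it cannot be 2-colored; at least 3 colors are needed.
3 colors suffice: n1=2, n2=1, n3=2, n4=3, n5=1, n6=2. Each edge has distinct colors on its endpoints.

3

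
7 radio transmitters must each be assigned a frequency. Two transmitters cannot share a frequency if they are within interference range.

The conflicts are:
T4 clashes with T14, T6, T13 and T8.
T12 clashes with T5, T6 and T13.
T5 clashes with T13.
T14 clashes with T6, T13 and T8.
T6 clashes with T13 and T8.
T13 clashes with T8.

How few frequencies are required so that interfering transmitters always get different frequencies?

5

T4, T14, T6, T13, T8 all conflict with each other, so at least 5 frequencies are needed.
5 frequencies suffice: frequency 1 → {T13}; frequency 2 → {T5, T6}; frequency 3 → {T4, T12}; frequency 4 → {T8}; frequency 5 → {T14}. No two conflicting transmitters share a frequency.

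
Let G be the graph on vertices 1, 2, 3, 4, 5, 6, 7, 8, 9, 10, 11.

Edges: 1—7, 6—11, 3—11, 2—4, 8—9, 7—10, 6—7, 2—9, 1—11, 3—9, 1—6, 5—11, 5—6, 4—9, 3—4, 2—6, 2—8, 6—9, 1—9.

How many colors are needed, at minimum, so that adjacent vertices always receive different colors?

3

1, 6, 7 are pairwise adjacent, so at least 3 colors are needed.
3 colors suffice: color red → {7, 9, 11}; color blue → {4, 6, 8, 10}; color green → {1, 2, 3, 5}. Each edge has distinct colors on its endpoints.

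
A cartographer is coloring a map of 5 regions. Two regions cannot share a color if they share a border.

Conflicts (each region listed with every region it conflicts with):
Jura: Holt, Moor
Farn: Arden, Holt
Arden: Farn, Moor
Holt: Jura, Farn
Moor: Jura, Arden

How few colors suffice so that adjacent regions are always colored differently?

3

The cycle Moor-Jura-Holt-Farn-Arden-Moor has odd length 5, so it cannot be 2-colored; at least 3 colors are needed.
3 colors suffice: color 1 → {Arden, Holt}; color 2 → {Jura, Farn}; color 3 → {Moor}. No two conflicting regions share a color.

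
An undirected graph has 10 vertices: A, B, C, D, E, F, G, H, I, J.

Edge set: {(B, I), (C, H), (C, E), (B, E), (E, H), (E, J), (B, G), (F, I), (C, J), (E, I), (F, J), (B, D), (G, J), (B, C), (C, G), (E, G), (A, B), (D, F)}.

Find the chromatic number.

4

C, E, G, J form a clique, so at least 4 colors are needed.
4 colors suffice: color 1 → {B, H, J}; color 2 → {A, E, F}; color 3 → {C, D, I}; color 4 → {G}. Each edge has distinct colors on its endpoints.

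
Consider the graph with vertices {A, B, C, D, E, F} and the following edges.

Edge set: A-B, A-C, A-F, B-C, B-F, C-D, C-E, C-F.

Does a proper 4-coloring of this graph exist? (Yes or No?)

The chromatic number is 4. A, B, C, F are pairwise adjacent (a clique of size 4), so at least 4 colors are needed.
4 colors suffice: color red → {C}; color blue → {A, D, E}; color green → {F}; color yellow → {B}.
That is already a proper 4-coloring.

Yes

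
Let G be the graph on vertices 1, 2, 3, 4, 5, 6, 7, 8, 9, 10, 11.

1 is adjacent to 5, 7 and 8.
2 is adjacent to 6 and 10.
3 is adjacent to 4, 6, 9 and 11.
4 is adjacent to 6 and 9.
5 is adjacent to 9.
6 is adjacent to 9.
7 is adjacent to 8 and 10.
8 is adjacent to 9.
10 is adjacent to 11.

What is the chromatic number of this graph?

4

3, 4, 6, 9 are pairwise adjacent (a clique of size 4), so at least 4 colors are needed.
4 colors suffice: color a → {1, 9, 10}; color b → {2, 3, 5, 7}; color c → {6, 8, 11}; color d → {4}. Every edge joins two different colors.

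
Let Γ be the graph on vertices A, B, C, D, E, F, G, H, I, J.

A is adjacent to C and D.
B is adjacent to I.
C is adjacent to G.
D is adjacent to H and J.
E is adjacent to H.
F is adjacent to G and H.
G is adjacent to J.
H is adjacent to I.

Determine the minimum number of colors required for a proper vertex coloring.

The cycle G-F-H-D-J-G has odd length 5, so it cannot be 2-colored; at least 3 colors are needed.
3 colors suffice: A=red, B=red, C=blue, D=blue, E=blue, F=blue, G=red, H=red, I=blue, J=green. No two adjacent vertices share a color.

3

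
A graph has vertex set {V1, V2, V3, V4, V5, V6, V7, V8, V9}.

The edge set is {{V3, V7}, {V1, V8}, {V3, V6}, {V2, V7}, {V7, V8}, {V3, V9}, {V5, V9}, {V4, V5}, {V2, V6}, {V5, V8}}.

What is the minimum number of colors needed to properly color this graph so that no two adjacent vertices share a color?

The cycle V5-V9-V3-V7-V8-V5 has odd length 5, so it cannot be 2-colored; at least 3 colors are needed.
3 colors suffice: V1=1, V2=1, V3=1, V4=2, V5=1, V6=2, V7=2, V8=3, V9=2. Every edge joins two different colors.

3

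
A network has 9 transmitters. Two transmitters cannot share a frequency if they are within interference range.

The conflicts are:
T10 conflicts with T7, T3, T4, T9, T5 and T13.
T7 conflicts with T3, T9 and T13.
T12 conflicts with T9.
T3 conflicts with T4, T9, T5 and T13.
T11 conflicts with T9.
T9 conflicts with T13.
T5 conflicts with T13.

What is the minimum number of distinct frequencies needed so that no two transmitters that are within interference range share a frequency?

T10, T7, T3, T9, T13 are mutually in conflict, so at least 5 frequencies are needed.
5 frequencies suffice: frequency 1 → {T12, T3, T11}; frequency 2 → {T4, T9, T5}; frequency 3 → {T10}; frequency 4 → {T13}; frequency 5 → {T7}. Each listed conflict is separated.

5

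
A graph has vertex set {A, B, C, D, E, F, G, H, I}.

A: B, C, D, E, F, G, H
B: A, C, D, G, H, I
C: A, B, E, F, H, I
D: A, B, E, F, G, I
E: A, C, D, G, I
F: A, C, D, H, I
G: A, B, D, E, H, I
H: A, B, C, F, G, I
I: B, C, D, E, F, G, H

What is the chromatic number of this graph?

D, E, G, I are pairwise adjacent (a clique of size 4), so at least 4 colors are needed.
4 colors suffice: color 1 → {A, I}; color 2 → {C, G}; color 3 → {D, H}; color 4 → {B, E, F}. Each edge has distinct colors on its endpoints.

4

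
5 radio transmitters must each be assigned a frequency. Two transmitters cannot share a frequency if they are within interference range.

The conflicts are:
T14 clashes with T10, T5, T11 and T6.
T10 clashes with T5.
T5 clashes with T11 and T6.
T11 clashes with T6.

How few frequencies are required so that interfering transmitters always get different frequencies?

4

T14, T5, T11, T6 are mutually in conflict, so at least 4 frequencies are needed.
4 frequencies suffice: frequency 1 → {T14}; frequency 2 → {T5}; frequency 3 → {T10, T6}; frequency 4 → {T11}. No two conflicting transmitters share a frequency.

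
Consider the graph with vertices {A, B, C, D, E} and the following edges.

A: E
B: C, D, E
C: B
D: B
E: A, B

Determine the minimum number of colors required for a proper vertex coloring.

2

B and C are adjacent, so at least 2 colors are needed.
A valid assignment using 2 colors: A=red, B=red, C=blue, D=blue, E=blue. Each edge has distinct colors on its endpoints.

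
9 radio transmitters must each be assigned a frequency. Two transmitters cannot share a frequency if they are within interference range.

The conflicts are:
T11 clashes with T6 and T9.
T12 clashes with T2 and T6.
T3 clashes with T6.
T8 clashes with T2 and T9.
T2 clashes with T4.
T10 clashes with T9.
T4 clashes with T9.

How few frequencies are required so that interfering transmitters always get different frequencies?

T8 and T9 conflict, so at least 2 frequencies are needed.
A valid assignment using 2 frequencies: T11=2, T12=2, T3=2, T8=2, T2=1, T10=2, T6=1, T4=2, T9=1. Every pair that conflicts lands in different frequencies.

2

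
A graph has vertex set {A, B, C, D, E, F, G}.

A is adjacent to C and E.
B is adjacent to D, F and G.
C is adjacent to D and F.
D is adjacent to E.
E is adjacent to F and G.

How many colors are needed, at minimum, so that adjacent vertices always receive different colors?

B and D are adjacent, so at least 2 colors are needed.
2 colors suffice: color red → {B, C, E}; color blue → {A, D, F, G}. Each edge has distinct colors on its endpoints.

2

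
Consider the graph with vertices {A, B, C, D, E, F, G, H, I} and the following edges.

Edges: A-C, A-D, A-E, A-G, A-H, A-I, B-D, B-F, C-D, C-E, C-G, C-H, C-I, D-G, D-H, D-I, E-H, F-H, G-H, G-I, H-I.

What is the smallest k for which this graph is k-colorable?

A, C, D, G, H, I form a clique, so at least 6 colors are needed.
6 colors suffice: A=4, B=1, C=3, D=2, E=2, F=2, G=5, H=1, I=6. No two adjacent vertices share a color.

6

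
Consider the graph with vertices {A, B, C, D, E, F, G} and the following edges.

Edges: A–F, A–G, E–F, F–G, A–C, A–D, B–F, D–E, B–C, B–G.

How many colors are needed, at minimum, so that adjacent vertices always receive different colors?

3

A, F, G are mutually adjacent, so at least 3 colors are needed.
3 colors suffice: color red → {A, B, E}; color blue → {C, D, F}; color green → {G}. Every edge joins two different colors.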